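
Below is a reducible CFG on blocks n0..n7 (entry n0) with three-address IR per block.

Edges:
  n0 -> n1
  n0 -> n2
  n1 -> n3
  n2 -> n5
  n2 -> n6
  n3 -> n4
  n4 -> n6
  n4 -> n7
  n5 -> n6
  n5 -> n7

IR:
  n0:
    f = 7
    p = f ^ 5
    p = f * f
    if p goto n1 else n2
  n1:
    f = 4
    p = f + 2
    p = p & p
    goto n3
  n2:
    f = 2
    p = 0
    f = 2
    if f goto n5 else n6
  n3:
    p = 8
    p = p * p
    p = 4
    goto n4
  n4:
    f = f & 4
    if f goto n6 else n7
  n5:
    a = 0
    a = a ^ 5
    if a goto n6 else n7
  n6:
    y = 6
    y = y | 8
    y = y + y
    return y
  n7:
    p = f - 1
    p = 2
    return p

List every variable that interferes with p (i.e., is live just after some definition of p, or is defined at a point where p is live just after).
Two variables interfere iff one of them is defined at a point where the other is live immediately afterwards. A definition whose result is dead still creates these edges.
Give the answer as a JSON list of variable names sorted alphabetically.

Answer: ["f"]

Analysis:
Per-block:
  n0: {f,p} / ∅
  n1: {f,p} / ∅
  n2: {f,p} / ∅
  n3: {p} / ∅
  n4: {f} / {f}
  n5: {a} / ∅
  n6: {y} / ∅
  n7: {p} / {f}

Backward fixpoint:
  n0: in=∅ out=∅
  n1: in=∅ out={f}
  n2: in=∅ out={f}
  n3: in={f} out={f}
  n4: in={f} out={f}
  n5: in={f} out={f}
  n6: in=∅ out=∅
  n7: in={f} out=∅

Interference:
  a: {f}
  f: {a,p}
  p: {f}
  y: ∅

N(p) = ["f"]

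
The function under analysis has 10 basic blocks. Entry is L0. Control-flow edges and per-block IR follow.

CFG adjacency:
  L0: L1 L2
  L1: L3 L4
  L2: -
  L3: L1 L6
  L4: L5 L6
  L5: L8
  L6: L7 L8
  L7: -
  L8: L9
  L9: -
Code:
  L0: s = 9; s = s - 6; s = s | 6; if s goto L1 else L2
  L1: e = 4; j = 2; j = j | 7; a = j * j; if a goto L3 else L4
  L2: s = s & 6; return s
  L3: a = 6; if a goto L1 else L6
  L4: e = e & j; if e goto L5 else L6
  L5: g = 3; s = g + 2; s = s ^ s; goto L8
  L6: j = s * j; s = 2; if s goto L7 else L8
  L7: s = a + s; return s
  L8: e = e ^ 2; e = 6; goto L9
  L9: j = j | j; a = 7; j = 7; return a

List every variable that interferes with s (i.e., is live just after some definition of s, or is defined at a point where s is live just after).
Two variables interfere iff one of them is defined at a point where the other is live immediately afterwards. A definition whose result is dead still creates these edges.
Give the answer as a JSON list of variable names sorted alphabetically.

Per-block:
  L0: {s} / ∅
  L1: {a,e,j} / ∅
  L2: {s} / {s}
  L3: {a} / ∅
  L4: {e} / {e,j}
  L5: {g,s} / ∅
  L6: {j,s} / {j,s}
  L7: {s} / {a,s}
  L8: {e} / {e}
  L9: {a,j} / {j}

Liveness:
  L0 li=∅ lo={s}
  L1 li={s} lo={a,e,j,s}
  L2 li={s} lo=∅
  L3 li={e,j,s} lo={a,e,j,s}
  L4 li={a,e,j,s} lo={a,e,j,s}
  L5 li={e,j} lo={e,j}
  L6 li={a,e,j,s} lo={a,e,j,s}
  L7 li={a,s} lo=∅
  L8 li={e,j} lo={j}
  L9 li={j} lo=∅

Interfere edges:
  a: {e,j,s}
  e: {a,g,j,s}
  g: {e,j}
  j: {a,e,g,s}
  s: {a,e,j}

N(s) = ["a", "e", "j"]

Answer: ["a", "e", "j"]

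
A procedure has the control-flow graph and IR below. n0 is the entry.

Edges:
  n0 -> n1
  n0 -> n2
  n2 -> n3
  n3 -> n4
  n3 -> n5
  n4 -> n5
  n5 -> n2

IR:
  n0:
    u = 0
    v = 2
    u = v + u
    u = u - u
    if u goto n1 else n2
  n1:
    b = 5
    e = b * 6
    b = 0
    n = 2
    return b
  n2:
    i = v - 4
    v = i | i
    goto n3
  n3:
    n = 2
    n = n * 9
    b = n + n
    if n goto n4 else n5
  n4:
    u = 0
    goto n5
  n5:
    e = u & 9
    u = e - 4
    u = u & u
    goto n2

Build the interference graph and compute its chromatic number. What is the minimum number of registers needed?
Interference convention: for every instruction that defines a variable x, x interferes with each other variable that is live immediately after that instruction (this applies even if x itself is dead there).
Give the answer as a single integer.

def/use:
  n0 def {u,v} use ∅
  n1 def {b,e,n} use ∅
  n2 def {i,v} use {v}
  n3 def {b,n} use ∅
  n4 def {u} use ∅
  n5 def {e,u} use {u}

Live sets:
  live n0: ∅→{u,v}
  live n1: ∅→∅
  live n2: {u,v}→{u,v}
  live n3: {u,v}→{u,v}
  live n4: {v}→{u,v}
  live n5: {u,v}→{u,v}

Conflict graph:
  b: {n,u,v}
  e: {v}
  i: {u}
  n: {b,u,v}
  u: {b,i,n,v}
  v: {b,e,n,u}

Colouring:
  clique {b,n,u,v} ⇒ need ≥ 4
  4-colouring: R0={e,u}  R1={i,v}  R2={b}  R3={n}
  χ = 4

Answer: 4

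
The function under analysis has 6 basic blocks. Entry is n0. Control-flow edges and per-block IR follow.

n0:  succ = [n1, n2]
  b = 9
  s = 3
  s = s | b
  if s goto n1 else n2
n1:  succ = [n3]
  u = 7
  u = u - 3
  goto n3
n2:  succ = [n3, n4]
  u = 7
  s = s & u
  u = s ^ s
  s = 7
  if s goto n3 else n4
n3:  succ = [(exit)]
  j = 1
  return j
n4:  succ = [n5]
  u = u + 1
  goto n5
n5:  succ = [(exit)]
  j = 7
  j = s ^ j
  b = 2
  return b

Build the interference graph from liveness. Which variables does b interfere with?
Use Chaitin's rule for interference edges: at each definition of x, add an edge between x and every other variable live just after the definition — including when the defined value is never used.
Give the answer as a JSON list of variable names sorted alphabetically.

Answer: ["s"]

Analysis:
Per-block:
  n0: {b,s} / ∅
  n1: {u} / ∅
  n2: {s,u} / {s}
  n3: {j} / ∅
  n4: {u} / {u}
  n5: {b,j} / {s}

Liveness:
  n0 li=∅ lo={s}
  n1 li=∅ lo=∅
  n2 li={s} lo={s,u}
  n3 li=∅ lo=∅
  n4 li={s,u} lo={s}
  n5 li={s} lo=∅

Conflict graph:
  b — {s}
  j — {s}
  s — {b,j,u}
  u — {s}

N(b) = ["s"]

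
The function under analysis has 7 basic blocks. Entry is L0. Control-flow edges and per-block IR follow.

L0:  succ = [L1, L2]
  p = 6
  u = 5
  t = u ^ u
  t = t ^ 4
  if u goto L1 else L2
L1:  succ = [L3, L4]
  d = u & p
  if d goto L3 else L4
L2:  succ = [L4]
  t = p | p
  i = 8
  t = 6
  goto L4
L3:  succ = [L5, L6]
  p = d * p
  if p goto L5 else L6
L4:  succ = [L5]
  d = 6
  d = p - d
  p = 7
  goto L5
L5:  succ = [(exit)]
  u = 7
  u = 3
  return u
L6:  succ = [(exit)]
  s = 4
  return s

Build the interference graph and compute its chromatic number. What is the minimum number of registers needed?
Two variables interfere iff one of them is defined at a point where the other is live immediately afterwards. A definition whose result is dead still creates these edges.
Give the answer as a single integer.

Answer: 3

Working:
def/use:
  L0: def={p,t,u} ue=∅
  L1: def={d} ue={p,u}
  L2: def={i,t} ue={p}
  L3: def={p} ue={d,p}
  L4: def={d,p} ue={p}
  L5: def={u} ue=∅
  L6: def={s} ue=∅

Live sets:
  L0 li=∅ lo={p,u}
  L1 li={p,u} lo={d,p}
  L2 li={p} lo={p}
  L3 li={d,p} lo=∅
  L4 li={p} lo=∅
  L5 li=∅ lo=∅
  L6 li=∅ lo=∅

Conflict graph:
  d — {p}
  i — {p}
  p — {d,i,t,u}
  s — ∅
  t — {p,u}
  u — {p,t}

Registers:
  clique {p,t,u} ⇒ need ≥ 3
  3-colouring: R0={p,s}  R1={d,i,t}  R2={u}
  χ = 3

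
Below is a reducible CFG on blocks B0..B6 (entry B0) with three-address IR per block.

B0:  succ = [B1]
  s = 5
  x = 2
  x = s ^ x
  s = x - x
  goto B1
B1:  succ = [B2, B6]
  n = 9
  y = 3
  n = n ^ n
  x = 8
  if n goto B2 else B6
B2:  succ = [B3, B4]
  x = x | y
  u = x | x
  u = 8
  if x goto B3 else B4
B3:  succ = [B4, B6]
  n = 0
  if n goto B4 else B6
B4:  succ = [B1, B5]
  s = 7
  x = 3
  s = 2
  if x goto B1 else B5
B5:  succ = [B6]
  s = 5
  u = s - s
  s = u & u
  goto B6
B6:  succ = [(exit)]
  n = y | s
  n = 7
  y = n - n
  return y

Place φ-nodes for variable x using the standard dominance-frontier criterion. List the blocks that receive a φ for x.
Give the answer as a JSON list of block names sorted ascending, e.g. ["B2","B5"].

Answer: ["B1", "B6"]

Working:
idom tree: B1←B0 B2←B1 B3←B2 B4←B2 B5←B4 B6←B1
Join-block Dom:
  B1: preds {B0,B4}: {B0} ∩ {B0,B1,B2,B4} = {B0}; idom=B0
  B4: preds {B2,B3}: {B0,B1,B2} ∩ {B0,B1,B2,B3} = {B0,B1,B2}; idom=B2
  B6: preds {B1,B3,B5}: {B0,B1} ∩ {B0,B1,B2,B3} ∩ {B0,B1,B2,B4,B5} = {B0,B1}; idom=B1

DF walk-up:
  B1←B0: walk · to B0
  B1←B4: walk B4→B2→B1 to B0
  B4←B2: walk · to B2
  B4←B3: walk B3 to B2
  B6←B1: walk · to B1
  B6←B3: walk B3→B2 to B1
  B6←B5: walk B5→B4→B2 to B1
  B0: DF=∅
  B1: DF={B1}
  B2: DF={B1,B6}
  B3: DF={B4,B6}
  B4: DF={B1,B6}
  B5: DF={B6}
  B6: DF=∅

φ for x: defs {B0,B1,B2,B4}
  DF⁺ = {B1,B6}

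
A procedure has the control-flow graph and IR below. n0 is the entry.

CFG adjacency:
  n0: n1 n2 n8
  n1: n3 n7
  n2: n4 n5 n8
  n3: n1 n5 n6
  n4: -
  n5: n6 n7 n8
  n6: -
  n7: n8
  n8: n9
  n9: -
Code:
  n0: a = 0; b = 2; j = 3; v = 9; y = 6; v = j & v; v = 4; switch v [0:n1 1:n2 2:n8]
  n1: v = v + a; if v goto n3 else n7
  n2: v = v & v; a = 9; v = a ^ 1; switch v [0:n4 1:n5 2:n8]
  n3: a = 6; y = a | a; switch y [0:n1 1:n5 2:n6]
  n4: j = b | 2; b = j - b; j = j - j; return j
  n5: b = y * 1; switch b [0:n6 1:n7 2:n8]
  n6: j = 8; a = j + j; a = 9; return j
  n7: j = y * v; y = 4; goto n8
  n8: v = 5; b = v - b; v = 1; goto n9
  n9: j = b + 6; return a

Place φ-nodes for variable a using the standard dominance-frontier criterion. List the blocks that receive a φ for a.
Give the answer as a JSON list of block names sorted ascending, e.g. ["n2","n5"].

Answer: ["n1", "n5", "n6", "n7", "n8"]

Analysis:
idom tree: n1←n0 n2←n0 n3←n1 n4←n2 n5←n0 n6←n0 n7←n0 n8←n0 n9←n8
Join-block Dom:
  n1: preds {n0,n3}: {n0} ∩ {n0,n1,n3} = {n0}; idom=n0
  n5: preds {n2,n3}: {n0,n2} ∩ {n0,n1,n3} = {n0}; idom=n0
  n6: preds {n3,n5}: {n0,n1,n3} ∩ {n0,n5} = {n0}; idom=n0
  n7: preds {n1,n5}: {n0,n1} ∩ {n0,n5} = {n0}; idom=n0
  n8: preds {n0,n2,n5,n7}: {n0} ∩ {n0,n2} ∩ {n0,n5} ∩ {n0,n7} = {n0}; idom=n0

DF derivation:
  n1←n0: walk · to n0
  n1←n3: walk n3→n1 to n0
  n5←n2: walk n2 to n0
  n5←n3: walk n3→n1 to n0
  n6←n3: walk n3→n1 to n0
  n6←n5: walk n5 to n0
  n7←n1: walk n1 to n0
  n7←n5: walk n5 to n0
  n8←n0: walk · to n0
  n8←n2: walk n2 to n0
  n8←n5: walk n5 to n0
  n8←n7: walk n7 to n0
  DF(n0)=∅
  DF(n1)={n1,n5,n6,n7}
  DF(n2)={n5,n8}
  DF(n3)={n1,n5,n6}
  DF(n4)=∅
  DF(n5)={n6,n7,n8}
  DF(n6)=∅
  DF(n7)={n8}
  DF(n8)=∅
  DF(n9)=∅

φ for a: defs {n0,n2,n3,n6}
  DF⁺ = {n1,n5,n6,n7,n8}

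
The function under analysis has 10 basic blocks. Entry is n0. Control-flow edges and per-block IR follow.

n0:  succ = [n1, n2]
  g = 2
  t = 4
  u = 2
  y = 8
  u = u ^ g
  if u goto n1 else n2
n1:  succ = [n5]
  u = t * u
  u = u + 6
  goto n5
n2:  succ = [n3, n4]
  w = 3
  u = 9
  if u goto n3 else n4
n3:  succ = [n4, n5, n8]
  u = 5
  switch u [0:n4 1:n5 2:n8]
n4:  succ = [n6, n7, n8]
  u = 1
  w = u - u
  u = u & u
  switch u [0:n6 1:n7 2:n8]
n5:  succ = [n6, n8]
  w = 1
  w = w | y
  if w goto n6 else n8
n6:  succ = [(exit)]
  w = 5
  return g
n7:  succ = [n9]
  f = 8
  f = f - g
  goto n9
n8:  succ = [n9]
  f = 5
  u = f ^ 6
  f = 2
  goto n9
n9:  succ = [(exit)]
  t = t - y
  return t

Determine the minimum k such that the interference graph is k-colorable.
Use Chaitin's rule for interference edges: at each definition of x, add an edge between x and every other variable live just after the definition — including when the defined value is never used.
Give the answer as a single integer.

Block summaries:
  n0 def {g,t,u,y} use ∅
  n1 def {u} use {t,u}
  n2 def {u,w} use ∅
  n3 def {u} use ∅
  n4 def {u,w} use ∅
  n5 def {w} use {y}
  n6 def {w} use {g}
  n7 def {f} use {g}
  n8 def {f,u} use ∅
  n9 def {t} use {t,y}

Backward fixpoint:
  n0: in=∅ out={g,t,u,y}
  n1: in={g,t,u,y} out={g,t,y}
  n2: in={g,t,y} out={g,t,y}
  n3: in={g,t,y} out={g,t,y}
  n4: in={g,t,y} out={g,t,y}
  n5: in={g,t,y} out={g,t,y}
  n6: in={g} out=∅
  n7: in={g,t,y} out={t,y}
  n8: in={t,y} out={t,y}
  n9: in={t,y} out=∅

Conflict graph:
  f: {g,t,y}
  g: {f,t,u,w,y}
  t: {f,g,u,w,y}
  u: {g,t,w,y}
  w: {g,t,u,y}
  y: {f,g,t,u,w}

Registers:
  clique {g,t,u,w,y} ⇒ need ≥ 5
  5-colouring: r0={g}  r1={t}  r2={y}  r3={f,u}  r4={w}
  χ = 5

Answer: 5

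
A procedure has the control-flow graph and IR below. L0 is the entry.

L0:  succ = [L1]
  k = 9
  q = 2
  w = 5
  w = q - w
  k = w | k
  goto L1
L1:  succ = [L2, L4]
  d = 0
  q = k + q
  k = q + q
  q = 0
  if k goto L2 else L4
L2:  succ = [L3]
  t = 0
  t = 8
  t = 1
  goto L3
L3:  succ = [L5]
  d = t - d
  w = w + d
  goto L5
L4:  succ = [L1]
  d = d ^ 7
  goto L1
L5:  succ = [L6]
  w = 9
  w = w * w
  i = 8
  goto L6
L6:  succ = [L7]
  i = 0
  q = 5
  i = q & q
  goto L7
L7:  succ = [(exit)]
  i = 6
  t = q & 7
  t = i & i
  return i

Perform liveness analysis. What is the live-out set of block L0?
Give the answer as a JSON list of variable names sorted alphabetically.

Per-block:
  L0: {k,q,w} / ∅
  L1: {d,k,q} / {k,q}
  L2: {t} / ∅
  L3: {d,w} / {d,t,w}
  L4: {d} / {d}
  L5: {i,w} / ∅
  L6: {i,q} / ∅
  L7: {i,t} / {q}

Liveness:
  L0: in=∅ out={k,q,w}
  L1: in={k,q,w} out={d,k,q,w}
  L2: in={d,w} out={d,t,w}
  L3: in={d,t,w} out=∅
  L4: in={d,k,q,w} out={k,q,w}
  L5: in=∅ out=∅
  L6: in=∅ out={q}
  L7: in={q} out=∅

live-out(L0) = ["k", "q", "w"]

Answer: ["k", "q", "w"]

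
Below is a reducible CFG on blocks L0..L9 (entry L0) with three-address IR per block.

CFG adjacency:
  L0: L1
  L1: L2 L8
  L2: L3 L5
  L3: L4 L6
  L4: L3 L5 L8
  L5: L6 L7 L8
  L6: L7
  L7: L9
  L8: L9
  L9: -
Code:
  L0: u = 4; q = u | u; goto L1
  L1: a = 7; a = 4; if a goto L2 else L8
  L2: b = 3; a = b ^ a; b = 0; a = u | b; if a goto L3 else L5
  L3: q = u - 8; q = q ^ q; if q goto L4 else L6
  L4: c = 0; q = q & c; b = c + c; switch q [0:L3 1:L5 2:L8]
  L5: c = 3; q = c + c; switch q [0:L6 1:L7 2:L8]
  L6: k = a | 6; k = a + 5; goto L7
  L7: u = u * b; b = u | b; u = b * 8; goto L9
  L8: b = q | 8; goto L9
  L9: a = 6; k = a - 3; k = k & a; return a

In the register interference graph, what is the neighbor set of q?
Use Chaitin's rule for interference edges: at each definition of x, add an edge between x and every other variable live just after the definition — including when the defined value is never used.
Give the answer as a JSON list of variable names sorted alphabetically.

Per-block:
  L0 def {q,u} use ∅
  L1 def {a} use ∅
  L2 def {a,b} use {a,u}
  L3 def {q} use {u}
  L4 def {b,c,q} use {q}
  L5 def {c,q} use ∅
  L6 def {k} use {a}
  L7 def {b,u} use {b,u}
  L8 def {b} use {q}
  L9 def {a,k} use ∅

Backward fixpoint:
  L0 li=∅ lo={q,u}
  L1 li={q,u} lo={a,q,u}
  L2 li={a,u} lo={a,b,u}
  L3 li={a,b,u} lo={a,b,q,u}
  L4 li={a,q,u} lo={a,b,q,u}
  L5 li={a,b,u} lo={a,b,q,u}
  L6 li={a,b,u} lo={b,u}
  L7 li={b,u} lo=∅
  L8 li={q} lo=∅
  L9 li=∅ lo=∅

Interference:
  a: {b,c,k,q,u}
  b: {a,c,k,q,u}
  c: {a,b,q,u}
  k: {a,b,u}
  q: {a,b,c,u}
  u: {a,b,c,k,q}

N(q) = ["a", "b", "c", "u"]

Answer: ["a", "b", "c", "u"]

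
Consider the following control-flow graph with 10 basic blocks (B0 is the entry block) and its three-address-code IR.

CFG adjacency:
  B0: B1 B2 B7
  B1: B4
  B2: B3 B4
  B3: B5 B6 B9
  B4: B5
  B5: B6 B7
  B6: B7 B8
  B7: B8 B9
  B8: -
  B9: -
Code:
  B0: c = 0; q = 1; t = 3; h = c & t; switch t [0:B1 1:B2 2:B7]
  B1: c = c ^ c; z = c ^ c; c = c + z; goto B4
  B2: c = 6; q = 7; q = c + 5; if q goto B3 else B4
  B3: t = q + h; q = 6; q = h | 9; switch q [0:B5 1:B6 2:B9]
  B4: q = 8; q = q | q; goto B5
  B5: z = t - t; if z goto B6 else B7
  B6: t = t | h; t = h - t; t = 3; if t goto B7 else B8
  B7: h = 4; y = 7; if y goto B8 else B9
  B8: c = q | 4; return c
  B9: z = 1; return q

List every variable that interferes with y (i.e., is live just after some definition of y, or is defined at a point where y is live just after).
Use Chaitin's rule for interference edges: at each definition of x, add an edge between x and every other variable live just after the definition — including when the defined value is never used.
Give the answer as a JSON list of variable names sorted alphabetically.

Answer: ["q"]

Working:
def/use:
  B0 def {c,h,q,t} use ∅
  B1 def {c,z} use {c}
  B2 def {c,q} use ∅
  B3 def {q,t} use {h,q}
  B4 def {q} use ∅
  B5 def {z} use {t}
  B6 def {t} use {h,t}
  B7 def {h,y} use ∅
  B8 def {c} use {q}
  B9 def {z} use {q}

Live sets:
  B0: in=∅ out={c,h,q,t}
  B1: in={c,h,t} out={h,t}
  B2: in={h,t} out={h,q,t}
  B3: in={h,q} out={h,q,t}
  B4: in={h,t} out={h,q,t}
  B5: in={h,q,t} out={h,q,t}
  B6: in={h,q,t} out={q}
  B7: in={q} out={q}
  B8: in={q} out=∅
  B9: in={q} out=∅

Conflict graph:
  c — {h,q,t,z}
  h — {c,q,t,z}
  q — {c,h,t,y,z}
  t — {c,h,q,z}
  y — {q}
  z — {c,h,q,t}

N(y) = ["q"]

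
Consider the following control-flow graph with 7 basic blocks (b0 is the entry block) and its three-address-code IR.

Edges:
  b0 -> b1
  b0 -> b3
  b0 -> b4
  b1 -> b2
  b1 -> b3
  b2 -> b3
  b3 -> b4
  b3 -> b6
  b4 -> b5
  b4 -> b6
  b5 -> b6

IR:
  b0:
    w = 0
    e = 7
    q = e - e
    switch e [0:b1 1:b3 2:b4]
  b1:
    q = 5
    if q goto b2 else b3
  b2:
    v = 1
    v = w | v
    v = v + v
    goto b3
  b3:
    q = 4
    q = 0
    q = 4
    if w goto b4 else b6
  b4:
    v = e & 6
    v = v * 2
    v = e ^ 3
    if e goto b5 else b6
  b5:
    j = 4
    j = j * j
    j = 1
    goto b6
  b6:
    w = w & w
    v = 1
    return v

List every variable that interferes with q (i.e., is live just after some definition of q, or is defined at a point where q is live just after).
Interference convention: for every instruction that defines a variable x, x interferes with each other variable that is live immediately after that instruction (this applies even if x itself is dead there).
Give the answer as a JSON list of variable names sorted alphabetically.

Answer: ["e", "w"]

Working:
Block summaries:
  b0: def={e,q,w} ue=∅
  b1: def={q} ue=∅
  b2: def={v} ue={w}
  b3: def={q} ue={w}
  b4: def={v} ue={e}
  b5: def={j} ue=∅
  b6: def={v,w} ue={w}

Backward fixpoint:
  b0: in=∅ out={e,w}
  b1: in={e,w} out={e,w}
  b2: in={e,w} out={e,w}
  b3: in={e,w} out={e,w}
  b4: in={e,w} out={w}
  b5: in={w} out={w}
  b6: in={w} out=∅

Conflict graph:
  e: {q,v,w}
  j: {w}
  q: {e,w}
  v: {e,w}
  w: {e,j,q,v}

N(q) = ["e", "w"]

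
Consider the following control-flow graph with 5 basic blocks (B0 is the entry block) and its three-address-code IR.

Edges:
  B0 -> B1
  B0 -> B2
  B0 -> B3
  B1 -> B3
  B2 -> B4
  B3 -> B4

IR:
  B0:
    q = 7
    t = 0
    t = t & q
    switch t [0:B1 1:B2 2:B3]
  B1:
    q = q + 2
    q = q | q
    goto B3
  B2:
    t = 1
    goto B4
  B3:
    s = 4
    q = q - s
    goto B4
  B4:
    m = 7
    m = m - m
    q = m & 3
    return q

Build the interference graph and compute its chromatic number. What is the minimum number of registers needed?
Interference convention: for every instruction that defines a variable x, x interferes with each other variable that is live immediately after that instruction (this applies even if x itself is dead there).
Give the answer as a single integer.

def/use:
  B0: def={q,t} ue=∅
  B1: def={q} ue={q}
  B2: def={t} ue=∅
  B3: def={q,s} ue={q}
  B4: def={m,q} ue=∅

Backward fixpoint:
  live B0: ∅→{q}
  live B1: {q}→{q}
  live B2: ∅→∅
  live B3: {q}→∅
  live B4: ∅→∅

Interference:
  m: ∅
  q: {s,t}
  s: {q}
  t: {q}

Registers:
  lower bound: {q,s} mutually conflict ⇒ χ ≥ 2
  assign m→R0 q→R0 s→R1 t→R1 — no edge inside a register ⇒ χ ≤ 2
  χ = 2

Answer: 2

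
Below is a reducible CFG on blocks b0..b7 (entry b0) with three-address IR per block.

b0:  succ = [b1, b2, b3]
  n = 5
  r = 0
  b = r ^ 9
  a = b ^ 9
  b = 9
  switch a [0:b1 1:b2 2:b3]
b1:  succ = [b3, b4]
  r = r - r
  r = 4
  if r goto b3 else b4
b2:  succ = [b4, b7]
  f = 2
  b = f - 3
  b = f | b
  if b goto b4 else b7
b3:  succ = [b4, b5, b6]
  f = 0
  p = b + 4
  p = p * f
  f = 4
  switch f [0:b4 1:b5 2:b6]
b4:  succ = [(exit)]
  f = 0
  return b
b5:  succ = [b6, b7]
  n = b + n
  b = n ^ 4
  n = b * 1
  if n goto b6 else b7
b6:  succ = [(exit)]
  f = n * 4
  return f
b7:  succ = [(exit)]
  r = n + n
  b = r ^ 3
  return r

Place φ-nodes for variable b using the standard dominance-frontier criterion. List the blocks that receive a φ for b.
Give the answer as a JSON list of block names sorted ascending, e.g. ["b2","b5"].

Answer: ["b4", "b6", "b7"]

Derivation:
idom tree: b1←b0 b2←b0 b3←b0 b4←b0 b5←b3 b6←b3 b7←b0
Join-block Dom:
  b3: preds {b0,b1}: {b0} ∩ {b0,b1} = {b0}; idom=b0
  b4: preds {b1,b2,b3}: {b0,b1} ∩ {b0,b2} ∩ {b0,b3} = {b0}; idom=b0
  b6: preds {b3,b5}: {b0,b3} ∩ {b0,b3,b5} = {b0,b3}; idom=b3
  b7: preds {b2,b5}: {b0,b2} ∩ {b0,b3,b5} = {b0}; idom=b0

DF walk-up:
  join b3 pred b0: · stop@b0
  join b3 pred b1: b1 stop@b0
  join b4 pred b1: b1 stop@b0
  join b4 pred b2: b2 stop@b0
  join b4 pred b3: b3 stop@b0
  join b6 pred b3: · stop@b3
  join b6 pred b5: b5 stop@b3
  join b7 pred b2: b2 stop@b0
  join b7 pred b5: b5→b3 stop@b0
  b0: DF=∅
  b1: DF={b3,b4}
  b2: DF={b4,b7}
  b3: DF={b4,b7}
  b4: DF=∅
  b5: DF={b6,b7}
  b6: DF=∅
  b7: DF=∅

φ for b: defs {b0,b2,b5,b7}
  DF⁺ = {b4,b6,b7}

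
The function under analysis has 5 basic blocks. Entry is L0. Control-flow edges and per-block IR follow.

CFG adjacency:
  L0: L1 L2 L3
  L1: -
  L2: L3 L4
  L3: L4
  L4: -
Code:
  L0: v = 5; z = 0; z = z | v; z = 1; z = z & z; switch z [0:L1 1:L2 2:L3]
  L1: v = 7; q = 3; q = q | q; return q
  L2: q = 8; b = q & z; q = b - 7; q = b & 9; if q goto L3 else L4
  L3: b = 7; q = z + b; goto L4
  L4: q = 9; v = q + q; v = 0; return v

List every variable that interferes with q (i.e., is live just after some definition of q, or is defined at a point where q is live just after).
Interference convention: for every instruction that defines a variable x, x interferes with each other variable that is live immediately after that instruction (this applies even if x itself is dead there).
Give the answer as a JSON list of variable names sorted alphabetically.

Per-block:
  L0 def {v,z} use ∅
  L1 def {q,v} use ∅
  L2 def {b,q} use {z}
  L3 def {b,q} use {z}
  L4 def {q,v} use ∅

Live sets:
  L0: in=∅ out={z}
  L1: in=∅ out=∅
  L2: in={z} out={z}
  L3: in={z} out=∅
  L4: in=∅ out=∅

Interfere edges:
  b — {q,z}
  q — {b,z}
  v — {z}
  z — {b,q,v}

N(q) = ["b", "z"]

Answer: ["b", "z"]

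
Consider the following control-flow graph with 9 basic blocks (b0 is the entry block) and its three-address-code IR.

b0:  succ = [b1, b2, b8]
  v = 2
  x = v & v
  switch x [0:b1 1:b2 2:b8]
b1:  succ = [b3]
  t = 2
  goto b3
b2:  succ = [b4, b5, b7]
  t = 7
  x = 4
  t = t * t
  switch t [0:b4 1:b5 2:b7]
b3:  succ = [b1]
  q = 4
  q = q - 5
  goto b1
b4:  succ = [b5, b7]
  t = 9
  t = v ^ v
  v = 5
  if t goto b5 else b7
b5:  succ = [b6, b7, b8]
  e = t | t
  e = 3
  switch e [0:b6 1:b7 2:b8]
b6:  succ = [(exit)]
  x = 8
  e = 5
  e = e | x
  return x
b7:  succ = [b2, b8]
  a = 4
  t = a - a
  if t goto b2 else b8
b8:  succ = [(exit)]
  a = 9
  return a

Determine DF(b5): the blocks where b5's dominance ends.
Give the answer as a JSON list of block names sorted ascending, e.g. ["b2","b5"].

idom tree: b1←b0 b2←b0 b3←b1 b4←b2 b5←b2 b6←b5 b7←b2 b8←b0
Dom at joins:
  b1: preds {b0,b3}: {b0} ∩ {b0,b1,b3} = {b0}; idom=b0
  b2: preds {b0,b7}: {b0} ∩ {b0,b2,b7} = {b0}; idom=b0
  b5: preds {b2,b4}: {b0,b2} ∩ {b0,b2,b4} = {b0,b2}; idom=b2
  b7: preds {b2,b4,b5}: {b0,b2} ∩ {b0,b2,b4} ∩ {b0,b2,b5} = {b0,b2}; idom=b2
  b8: preds {b0,b5,b7}: {b0} ∩ {b0,b2,b5} ∩ {b0,b2,b7} = {b0}; idom=b0

DF walk-up:
  join b1 pred b0: · stop@b0
  join b1 pred b3: b3→b1 stop@b0
  join b2 pred b0: · stop@b0
  join b2 pred b7: b7→b2 stop@b0
  join b5 pred b2: · stop@b2
  join b5 pred b4: b4 stop@b2
  join b7 pred b2: · stop@b2
  join b7 pred b4: b4 stop@b2
  join b7 pred b5: b5 stop@b2
  join b8 pred b0: · stop@b0
  join b8 pred b5: b5→b2 stop@b0
  join b8 pred b7: b7→b2 stop@b0
  b0: DF=∅
  b1: DF={b1}
  b2: DF={b2,b8}
  b3: DF={b1}
  b4: DF={b5,b7}
  b5: DF={b7,b8}
  b6: DF=∅
  b7: DF={b2,b8}
  b8: DF=∅

DF(b5) = ["b7", "b8"]

Answer: ["b7", "b8"]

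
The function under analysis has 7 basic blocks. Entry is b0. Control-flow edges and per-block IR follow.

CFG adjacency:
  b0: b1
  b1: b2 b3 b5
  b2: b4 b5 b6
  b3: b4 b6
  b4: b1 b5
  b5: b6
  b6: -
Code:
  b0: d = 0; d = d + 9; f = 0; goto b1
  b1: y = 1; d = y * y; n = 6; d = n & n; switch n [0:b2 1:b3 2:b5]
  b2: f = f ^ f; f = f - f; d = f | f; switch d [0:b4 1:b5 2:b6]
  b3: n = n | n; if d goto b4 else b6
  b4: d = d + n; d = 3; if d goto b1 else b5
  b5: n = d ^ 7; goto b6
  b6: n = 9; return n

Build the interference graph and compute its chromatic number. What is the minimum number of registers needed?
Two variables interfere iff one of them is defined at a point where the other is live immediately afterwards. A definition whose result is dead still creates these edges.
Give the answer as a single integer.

Block summaries:
  b0: {d,f} / ∅
  b1: {d,n,y} / ∅
  b2: {d,f} / {f}
  b3: {n} / {d,n}
  b4: {d} / {d,n}
  b5: {n} / {d}
  b6: {n} / ∅

Live sets:
  b0 li=∅ lo={f}
  b1 li={f} lo={d,f,n}
  b2 li={f,n} lo={d,f,n}
  b3 li={d,f,n} lo={d,f,n}
  b4 li={d,f,n} lo={d,f}
  b5 li={d} lo=∅
  b6 li=∅ lo=∅

Interfere edges:
  d — {f,n}
  f — {d,n,y}
  n — {d,f}
  y — {f}

Chromatic number:
  clique {d,f,n} ⇒ need ≥ 3
  3-colouring: c0={f}  c1={d,y}  c2={n}
  χ = 3

Answer: 3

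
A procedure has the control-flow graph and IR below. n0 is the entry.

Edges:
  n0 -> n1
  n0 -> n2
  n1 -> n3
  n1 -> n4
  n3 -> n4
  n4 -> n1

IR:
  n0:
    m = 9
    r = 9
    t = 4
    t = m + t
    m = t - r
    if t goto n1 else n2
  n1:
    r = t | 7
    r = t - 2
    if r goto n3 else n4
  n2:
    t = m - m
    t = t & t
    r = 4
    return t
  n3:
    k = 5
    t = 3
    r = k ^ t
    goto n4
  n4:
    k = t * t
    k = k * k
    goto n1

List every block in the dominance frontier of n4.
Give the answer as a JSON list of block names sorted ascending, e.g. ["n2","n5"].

idom tree: n1←n0 n2←n0 n3←n1 n4←n1
Dom∩ at merges:
  n1: preds {n0,n4}: {n0} ∩ {n0,n1,n4} = {n0}; idom=n0
  n4: preds {n1,n3}: {n0,n1} ∩ {n0,n1,n3} = {n0,n1}; idom=n1

Frontier:
  n1←n0: walk · to n0
  n1←n4: walk n4→n1 to n0
  n4←n1: walk · to n1
  n4←n3: walk n3 to n1
  DF(n0)=∅
  DF(n1)={n1}
  DF(n2)=∅
  DF(n3)={n4}
  DF(n4)={n1}

DF(n4) = ["n1"]

Answer: ["n1"]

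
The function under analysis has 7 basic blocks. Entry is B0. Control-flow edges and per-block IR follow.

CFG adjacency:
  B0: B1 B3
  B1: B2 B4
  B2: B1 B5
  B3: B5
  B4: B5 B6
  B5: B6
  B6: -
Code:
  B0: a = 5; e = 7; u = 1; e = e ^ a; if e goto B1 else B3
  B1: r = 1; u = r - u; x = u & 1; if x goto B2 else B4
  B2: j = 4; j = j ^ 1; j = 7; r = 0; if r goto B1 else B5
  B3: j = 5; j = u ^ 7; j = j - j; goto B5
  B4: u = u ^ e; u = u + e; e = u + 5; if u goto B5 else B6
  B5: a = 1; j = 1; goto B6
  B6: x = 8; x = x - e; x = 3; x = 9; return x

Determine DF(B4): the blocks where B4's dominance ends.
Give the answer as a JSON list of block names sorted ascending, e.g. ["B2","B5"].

idom tree: B1←B0 B2←B1 B3←B0 B4←B1 B5←B0 B6←B0
Dom∩ at merges:
  B1: preds {B0,B2}: {B0} ∩ {B0,B1,B2} = {B0}; idom=B0
  B5: preds {B2,B3,B4}: {B0,B1,B2} ∩ {B0,B3} ∩ {B0,B1,B4} = {B0}; idom=B0
  B6: preds {B4,B5}: {B0,B1,B4} ∩ {B0,B5} = {B0}; idom=B0

DF walk-up:
  join B1 pred B0: · stop@B0
  join B1 pred B2: B2→B1 stop@B0
  join B5 pred B2: B2→B1 stop@B0
  join B5 pred B3: B3 stop@B0
  join B5 pred B4: B4→B1 stop@B0
  join B6 pred B4: B4→B1 stop@B0
  join B6 pred B5: B5 stop@B0
  B0: DF=∅
  B1: DF={B1,B5,B6}
  B2: DF={B1,B5}
  B3: DF={B5}
  B4: DF={B5,B6}
  B5: DF={B6}
  B6: DF=∅

DF(B4) = ["B5", "B6"]

Answer: ["B5", "B6"]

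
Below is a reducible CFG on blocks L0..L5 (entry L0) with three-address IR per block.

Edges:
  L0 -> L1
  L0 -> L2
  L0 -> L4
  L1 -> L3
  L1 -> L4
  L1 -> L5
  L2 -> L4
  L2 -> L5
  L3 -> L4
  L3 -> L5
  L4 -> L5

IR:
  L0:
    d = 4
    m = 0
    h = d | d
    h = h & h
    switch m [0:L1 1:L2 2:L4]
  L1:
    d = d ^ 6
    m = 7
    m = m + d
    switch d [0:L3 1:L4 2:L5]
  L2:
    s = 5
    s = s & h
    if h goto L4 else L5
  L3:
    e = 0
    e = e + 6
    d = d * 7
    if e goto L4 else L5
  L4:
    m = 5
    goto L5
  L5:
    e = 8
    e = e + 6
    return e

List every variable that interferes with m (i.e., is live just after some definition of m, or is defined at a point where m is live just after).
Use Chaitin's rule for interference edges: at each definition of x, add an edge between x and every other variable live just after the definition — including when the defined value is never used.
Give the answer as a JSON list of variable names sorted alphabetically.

Answer: ["d", "h"]

Working:
Block summaries:
  L0 def {d,h,m} use ∅
  L1 def {d,m} use {d}
  L2 def {s} use {h}
  L3 def {d,e} use {d}
  L4 def {m} use ∅
  L5 def {e} use ∅

Backward fixpoint:
  L0: in=∅ out={d,h}
  L1: in={d} out={d}
  L2: in={h} out=∅
  L3: in={d} out=∅
  L4: in=∅ out=∅
  L5: in=∅ out=∅

Conflict graph:
  d — {e,h,m}
  e — {d}
  h — {d,m,s}
  m — {d,h}
  s — {h}

N(m) = ["d", "h"]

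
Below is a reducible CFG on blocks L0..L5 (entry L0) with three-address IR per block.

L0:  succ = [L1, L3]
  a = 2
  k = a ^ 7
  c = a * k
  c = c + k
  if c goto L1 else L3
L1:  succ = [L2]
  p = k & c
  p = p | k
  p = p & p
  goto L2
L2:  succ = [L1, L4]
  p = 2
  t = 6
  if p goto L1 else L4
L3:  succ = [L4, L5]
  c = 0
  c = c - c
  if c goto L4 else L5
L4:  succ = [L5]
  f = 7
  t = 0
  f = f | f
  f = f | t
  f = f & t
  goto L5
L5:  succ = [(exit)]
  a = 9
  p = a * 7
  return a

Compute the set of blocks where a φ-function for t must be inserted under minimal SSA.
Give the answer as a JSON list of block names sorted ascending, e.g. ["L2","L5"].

Answer: ["L1", "L4", "L5"]

Analysis:
idom tree: L1←L0 L2←L1 L3←L0 L4←L0 L5←L0
Dom∩ at merges:
  L1: preds {L0,L2}: {L0} ∩ {L0,L1,L2} = {L0}; idom=L0
  L4: preds {L2,L3}: {L0,L1,L2} ∩ {L0,L3} = {L0}; idom=L0
  L5: preds {L3,L4}: {L0,L3} ∩ {L0,L4} = {L0}; idom=L0

Frontier:
  join L1 pred L0: · stop@L0
  join L1 pred L2: L2→L1 stop@L0
  join L4 pred L2: L2→L1 stop@L0
  join L4 pred L3: L3 stop@L0
  join L5 pred L3: L3 stop@L0
  join L5 pred L4: L4 stop@L0
  L0 → ∅
  L1 → {L1,L4}
  L2 → {L1,L4}
  L3 → {L4,L5}
  L4 → {L5}
  L5 → ∅

φ for t: defs {L2,L4}
  DF⁺ = {L1,L4,L5}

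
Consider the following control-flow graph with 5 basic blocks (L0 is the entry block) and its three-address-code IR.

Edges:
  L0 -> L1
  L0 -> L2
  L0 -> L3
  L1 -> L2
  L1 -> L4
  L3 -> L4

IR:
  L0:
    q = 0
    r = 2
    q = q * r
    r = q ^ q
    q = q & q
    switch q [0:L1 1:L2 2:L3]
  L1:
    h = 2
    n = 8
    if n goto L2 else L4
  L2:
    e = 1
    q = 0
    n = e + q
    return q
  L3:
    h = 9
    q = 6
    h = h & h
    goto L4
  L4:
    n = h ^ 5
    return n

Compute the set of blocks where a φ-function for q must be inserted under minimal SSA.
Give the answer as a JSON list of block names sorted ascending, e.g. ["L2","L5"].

Answer: ["L4"]

Working:
idom tree: L1←L0 L2←L0 L3←L0 L4←L0
Join-block Dom:
  L2: preds {L0,L1}: {L0} ∩ {L0,L1} = {L0}; idom=L0
  L4: preds {L1,L3}: {L0,L1} ∩ {L0,L3} = {L0}; idom=L0

Frontier:
  join L2 pred L0: · stop@L0
  join L2 pred L1: L1 stop@L0
  join L4 pred L1: L1 stop@L0
  join L4 pred L3: L3 stop@L0
  DF(L0)=∅
  DF(L1)={L2,L4}
  DF(L2)=∅
  DF(L3)={L4}
  DF(L4)=∅

φ for q: defs {L0,L2,L3}
  DF⁺ = {L4}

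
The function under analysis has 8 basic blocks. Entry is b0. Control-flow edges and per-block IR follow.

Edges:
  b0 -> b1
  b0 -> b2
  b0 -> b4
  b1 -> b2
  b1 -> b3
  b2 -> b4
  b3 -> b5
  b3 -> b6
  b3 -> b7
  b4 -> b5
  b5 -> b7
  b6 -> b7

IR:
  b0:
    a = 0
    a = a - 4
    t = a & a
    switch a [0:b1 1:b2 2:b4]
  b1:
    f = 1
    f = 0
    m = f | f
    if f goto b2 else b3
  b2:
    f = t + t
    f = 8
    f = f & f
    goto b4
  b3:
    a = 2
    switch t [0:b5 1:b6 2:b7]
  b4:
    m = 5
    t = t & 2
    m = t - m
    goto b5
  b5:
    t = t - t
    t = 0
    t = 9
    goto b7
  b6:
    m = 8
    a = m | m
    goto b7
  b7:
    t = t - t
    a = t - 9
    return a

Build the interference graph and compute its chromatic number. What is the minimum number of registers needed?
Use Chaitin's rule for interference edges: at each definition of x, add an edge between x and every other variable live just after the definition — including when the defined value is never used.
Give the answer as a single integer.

def/use:
  b0: {a,t} / ∅
  b1: {f,m} / ∅
  b2: {f} / {t}
  b3: {a} / {t}
  b4: {m,t} / {t}
  b5: {t} / {t}
  b6: {a,m} / ∅
  b7: {a,t} / {t}

Backward fixpoint:
  live b0: ∅→{t}
  live b1: {t}→{t}
  live b2: {t}→{t}
  live b3: {t}→{t}
  live b4: {t}→{t}
  live b5: {t}→{t}
  live b6: {t}→{t}
  live b7: {t}→∅

Conflict graph:
  a — {t}
  f — {m,t}
  m — {f,t}
  t — {a,f,m}

Colouring:
  lower bound: {f,m,t} mutually conflict ⇒ χ ≥ 3
  assign a→r1 f→r1 m→r2 t→r0 — no edge inside a register ⇒ χ ≤ 3
  χ = 3

Answer: 3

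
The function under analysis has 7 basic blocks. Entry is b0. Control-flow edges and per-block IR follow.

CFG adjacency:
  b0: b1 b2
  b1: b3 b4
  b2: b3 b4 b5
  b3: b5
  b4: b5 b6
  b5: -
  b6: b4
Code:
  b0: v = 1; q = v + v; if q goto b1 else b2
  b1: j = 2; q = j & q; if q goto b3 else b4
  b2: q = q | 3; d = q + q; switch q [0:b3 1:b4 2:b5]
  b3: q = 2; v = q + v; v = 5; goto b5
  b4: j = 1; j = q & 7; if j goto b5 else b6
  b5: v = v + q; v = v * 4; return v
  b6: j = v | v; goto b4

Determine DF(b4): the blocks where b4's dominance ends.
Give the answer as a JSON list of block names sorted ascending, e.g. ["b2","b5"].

Answer: ["b4", "b5"]

Analysis:
idom tree: b1←b0 b2←b0 b3←b0 b4←b0 b5←b0 b6←b4
Dom at joins:
  b3: preds {b1,b2}: {b0,b1} ∩ {b0,b2} = {b0}; idom=b0
  b4: preds {b1,b2,b6}: {b0,b1} ∩ {b0,b2} ∩ {b0,b4,b6} = {b0}; idom=b0
  b5: preds {b2,b3,b4}: {b0,b2} ∩ {b0,b3} ∩ {b0,b4} = {b0}; idom=b0

Frontier:
  join b3 pred b1: b1 stop@b0
  join b3 pred b2: b2 stop@b0
  join b4 pred b1: b1 stop@b0
  join b4 pred b2: b2 stop@b0
  join b4 pred b6: b6→b4 stop@b0
  join b5 pred b2: b2 stop@b0
  join b5 pred b3: b3 stop@b0
  join b5 pred b4: b4 stop@b0
  DF(b0)=∅
  DF(b1)={b3,b4}
  DF(b2)={b3,b4,b5}
  DF(b3)={b5}
  DF(b4)={b4,b5}
  DF(b5)=∅
  DF(b6)={b4}

DF(b4) = ["b4", "b5"]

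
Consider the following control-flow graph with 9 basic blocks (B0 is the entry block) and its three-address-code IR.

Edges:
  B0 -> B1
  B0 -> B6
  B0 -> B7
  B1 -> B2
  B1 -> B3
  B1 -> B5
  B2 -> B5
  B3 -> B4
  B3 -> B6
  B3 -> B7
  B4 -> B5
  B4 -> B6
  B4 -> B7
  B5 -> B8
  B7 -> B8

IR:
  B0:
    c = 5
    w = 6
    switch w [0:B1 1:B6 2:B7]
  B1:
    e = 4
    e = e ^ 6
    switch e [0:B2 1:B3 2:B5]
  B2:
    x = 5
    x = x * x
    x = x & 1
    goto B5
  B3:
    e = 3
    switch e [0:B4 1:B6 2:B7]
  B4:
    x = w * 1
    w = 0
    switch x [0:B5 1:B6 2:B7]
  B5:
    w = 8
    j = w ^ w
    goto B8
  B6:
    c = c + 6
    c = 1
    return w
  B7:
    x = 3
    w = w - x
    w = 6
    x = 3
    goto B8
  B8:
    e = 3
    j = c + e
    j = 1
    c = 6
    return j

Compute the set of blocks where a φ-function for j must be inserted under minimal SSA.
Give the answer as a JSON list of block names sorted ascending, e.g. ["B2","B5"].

Answer: ["B8"]

Derivation:
idom tree: B1←B0 B2←B1 B3←B1 B4←B3 B5←B1 B6←B0 B7←B0 B8←B0
Dom at joins:
  B5: preds {B1,B2,B4}: {B0,B1} ∩ {B0,B1,B2} ∩ {B0,B1,B3,B4} = {B0,B1}; idom=B1
  B6: preds {B0,B3,B4}: {B0} ∩ {B0,B1,B3} ∩ {B0,B1,B3,B4} = {B0}; idom=B0
  B7: preds {B0,B3,B4}: {B0} ∩ {B0,B1,B3} ∩ {B0,B1,B3,B4} = {B0}; idom=B0
  B8: preds {B5,B7}: {B0,B1,B5} ∩ {B0,B7} = {B0}; idom=B0

DF derivation:
  B5←B1: walk · to B1
  B5←B2: walk B2 to B1
  B5←B4: walk B4→B3 to B1
  B6←B0: walk · to B0
  B6←B3: walk B3→B1 to B0
  B6←B4: walk B4→B3→B1 to B0
  B7←B0: walk · to B0
  B7←B3: walk B3→B1 to B0
  B7←B4: walk B4→B3→B1 to B0
  B8←B5: walk B5→B1 to B0
  B8←B7: walk B7 to B0
  DF(B0)=∅
  DF(B1)={B6,B7,B8}
  DF(B2)={B5}
  DF(B3)={B5,B6,B7}
  DF(B4)={B5,B6,B7}
  DF(B5)={B8}
  DF(B6)=∅
  DF(B7)={B8}
  DF(B8)=∅

φ for j: defs {B5,B8}
  DF⁺ = {B8}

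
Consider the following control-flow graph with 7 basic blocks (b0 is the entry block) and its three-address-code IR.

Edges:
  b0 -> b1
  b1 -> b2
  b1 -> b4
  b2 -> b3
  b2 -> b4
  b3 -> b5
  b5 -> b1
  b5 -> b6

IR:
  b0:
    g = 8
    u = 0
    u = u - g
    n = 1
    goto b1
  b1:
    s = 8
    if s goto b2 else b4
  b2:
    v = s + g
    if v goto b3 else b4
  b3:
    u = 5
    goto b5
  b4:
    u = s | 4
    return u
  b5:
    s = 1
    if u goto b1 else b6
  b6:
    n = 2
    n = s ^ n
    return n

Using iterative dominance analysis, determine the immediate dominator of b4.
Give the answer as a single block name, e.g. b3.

Answer: b1

Working:
idom tree: b1←b0 b2←b1 b3←b2 b4←b1 b5←b3 b6←b5
Dom∩ at merges:
  b1: preds {b0,b5}: {b0} ∩ {b0,b1,b2,b3,b5} = {b0}; idom=b0
  b4: preds {b1,b2}: {b0,b1} ∩ {b0,b1,b2} = {b0,b1}; idom=b1

idom(b4) = b1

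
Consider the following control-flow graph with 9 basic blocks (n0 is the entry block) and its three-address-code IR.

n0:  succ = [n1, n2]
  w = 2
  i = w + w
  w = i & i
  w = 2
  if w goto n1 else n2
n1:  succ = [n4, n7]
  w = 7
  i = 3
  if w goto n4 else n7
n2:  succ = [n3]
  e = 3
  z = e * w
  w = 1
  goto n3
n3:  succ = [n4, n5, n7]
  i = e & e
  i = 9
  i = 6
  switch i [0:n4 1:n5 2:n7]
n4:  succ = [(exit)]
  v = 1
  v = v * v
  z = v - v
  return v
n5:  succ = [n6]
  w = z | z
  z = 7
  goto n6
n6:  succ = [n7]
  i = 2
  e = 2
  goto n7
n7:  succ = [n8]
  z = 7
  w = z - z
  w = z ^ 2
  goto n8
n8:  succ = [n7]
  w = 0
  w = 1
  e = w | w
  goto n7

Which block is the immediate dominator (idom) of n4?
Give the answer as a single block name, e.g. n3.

Answer: n0

Analysis:
idom tree: n1←n0 n2←n0 n3←n2 n4←n0 n5←n3 n6←n5 n7←n0 n8←n7
Dom at joins:
  n4: preds {n1,n3}: {n0,n1} ∩ {n0,n2,n3} = {n0}; idom=n0
  n7: preds {n1,n3,n6,n8}: {n0,n1} ∩ {n0,n2,n3} ∩ {n0,n2,n3,n5,n6} ∩ {n0,n7,n8} = {n0}; idom=n0

idom(n4) = n0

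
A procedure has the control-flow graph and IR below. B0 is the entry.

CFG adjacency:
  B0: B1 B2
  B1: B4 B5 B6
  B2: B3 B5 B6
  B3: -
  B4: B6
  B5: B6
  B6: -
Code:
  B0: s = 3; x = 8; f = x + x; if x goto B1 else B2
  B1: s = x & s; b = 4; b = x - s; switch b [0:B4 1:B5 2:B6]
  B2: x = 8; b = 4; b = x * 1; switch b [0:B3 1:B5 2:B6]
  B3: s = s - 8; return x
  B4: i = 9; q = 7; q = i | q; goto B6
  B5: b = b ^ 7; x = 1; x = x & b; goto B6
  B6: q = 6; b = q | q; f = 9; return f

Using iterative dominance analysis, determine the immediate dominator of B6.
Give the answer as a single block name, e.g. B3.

Answer: B0

Working:
idom tree: B1←B0 B2←B0 B3←B2 B4←B1 B5←B0 B6←B0
Dom∩ at merges:
  B5: preds {B1,B2}: {B0,B1} ∩ {B0,B2} = {B0}; idom=B0
  B6: preds {B1,B2,B4,B5}: {B0,B1} ∩ {B0,B2} ∩ {B0,B1,B4} ∩ {B0,B5} = {B0}; idom=B0

idom(B6) = B0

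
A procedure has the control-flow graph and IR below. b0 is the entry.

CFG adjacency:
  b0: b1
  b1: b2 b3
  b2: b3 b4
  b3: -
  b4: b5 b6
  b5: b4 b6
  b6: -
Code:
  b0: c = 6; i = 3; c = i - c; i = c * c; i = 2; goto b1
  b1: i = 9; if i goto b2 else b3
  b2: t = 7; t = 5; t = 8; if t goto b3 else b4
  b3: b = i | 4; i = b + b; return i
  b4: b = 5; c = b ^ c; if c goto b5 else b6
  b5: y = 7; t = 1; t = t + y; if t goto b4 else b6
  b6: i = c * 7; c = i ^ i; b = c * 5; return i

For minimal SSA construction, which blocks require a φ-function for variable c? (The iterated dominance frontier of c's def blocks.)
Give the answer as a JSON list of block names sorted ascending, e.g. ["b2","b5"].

idom tree: b1←b0 b2←b1 b3←b1 b4←b2 b5←b4 b6←b4
Join-block Dom:
  b3: preds {b1,b2}: {b0,b1} ∩ {b0,b1,b2} = {b0,b1}; idom=b1
  b4: preds {b2,b5}: {b0,b1,b2} ∩ {b0,b1,b2,b4,b5} = {b0,b1,b2}; idom=b2
  b6: preds {b4,b5}: {b0,b1,b2,b4} ∩ {b0,b1,b2,b4,b5} = {b0,b1,b2,b4}; idom=b4

DF derivation:
  join b3 pred b1: · stop@b1
  join b3 pred b2: b2 stop@b1
  join b4 pred b2: · stop@b2
  join b4 pred b5: b5→b4 stop@b2
  join b6 pred b4: · stop@b4
  join b6 pred b5: b5 stop@b4
  b0: DF=∅
  b1: DF=∅
  b2: DF={b3}
  b3: DF=∅
  b4: DF={b4}
  b5: DF={b4,b6}
  b6: DF=∅

φ for c: defs {b0,b4,b6}
  DF⁺ = {b4}

Answer: ["b4"]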